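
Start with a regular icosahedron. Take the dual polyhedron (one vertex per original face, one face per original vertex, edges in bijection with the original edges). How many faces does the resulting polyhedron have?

The base solid has V = 12, E = 30, F = 20.
The dual swaps V and F and preserves E: V′ = F = 20, E′ = E = 30, F′ = V = 12.

12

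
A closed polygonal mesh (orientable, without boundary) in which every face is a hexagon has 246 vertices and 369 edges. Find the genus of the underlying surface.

Every face is a hexagon and each edge borders two faces, so 6F = 2·369, giving F = 123.
χ = V − E + F = 246 − 369 + 123 = 0.
For a closed orientable surface χ = 2 − 2g, so g = (2 − (0))/2 = 1.

1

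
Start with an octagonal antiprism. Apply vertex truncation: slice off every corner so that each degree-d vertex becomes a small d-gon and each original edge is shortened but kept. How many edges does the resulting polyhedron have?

The base solid has V = 16, E = 32, F = 18.
Truncation replaces each original edge-end by a new vertex, so V′ = 2E = 64.
Each original edge survives, and each old vertex of degree d contributes d new edges; summing degrees gives Σd = 2E, so E′ = E + 2E = 3E = 96.
Each original face survives and each original vertex becomes one new face: F′ = F + V = 34.

96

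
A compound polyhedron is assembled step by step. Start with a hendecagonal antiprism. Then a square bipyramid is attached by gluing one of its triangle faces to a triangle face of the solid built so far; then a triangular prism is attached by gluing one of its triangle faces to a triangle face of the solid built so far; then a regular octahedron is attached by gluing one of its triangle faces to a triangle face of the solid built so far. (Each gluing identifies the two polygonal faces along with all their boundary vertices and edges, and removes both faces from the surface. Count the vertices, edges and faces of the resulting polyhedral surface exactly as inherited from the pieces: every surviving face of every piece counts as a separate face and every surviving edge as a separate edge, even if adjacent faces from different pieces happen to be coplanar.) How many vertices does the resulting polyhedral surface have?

31

A hendecagonal antiprism: V=22, E=44, F=24.
Attach a square bipyramid (V=6, E=12, F=8) along a 3-gon: merge 3 vertices and 3 edges, delete both glued faces → V=25, E=53, F=30.
Attach a triangular prism (V=6, E=9, F=5) along a 3-gon: merge 3 vertices and 3 edges, delete both glued faces → V=28, E=59, F=33.
Attach a regular octahedron (V=6, E=12, F=8) along a 3-gon: merge 3 vertices and 3 edges, delete both glued faces → V=31, E=68, F=39.
Check: V − E + F = 31 − 68 + 39 = 2.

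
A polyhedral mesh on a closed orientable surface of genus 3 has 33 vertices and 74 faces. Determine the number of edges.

For a closed orientable surface of genus 3, χ = 2 − 2·3 = -4.
E = V + F − (-4) = 33 + 74 − (-4) = 111.

111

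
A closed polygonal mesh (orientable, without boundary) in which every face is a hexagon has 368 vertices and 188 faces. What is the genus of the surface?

5

Every face is a hexagon, so 2E = 6·188 = 1128, giving E = 564.
χ = V − E + F = 368 − 564 + 188 = -8.
For a closed orientable surface χ = 2 − 2g, so g = (2 − (-8))/2 = 5.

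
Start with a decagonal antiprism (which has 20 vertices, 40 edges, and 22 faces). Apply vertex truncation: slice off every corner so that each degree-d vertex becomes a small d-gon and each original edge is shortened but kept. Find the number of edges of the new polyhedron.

120

Truncation replaces each original edge-end by a new vertex, so V′ = 2E = 80.
Each original edge survives, and each old vertex of degree d contributes d new edges; summing degrees gives Σd = 2E, so E′ = E + 2E = 3E = 120.
Each original face survives and each original vertex becomes one new face: F′ = F + V = 42.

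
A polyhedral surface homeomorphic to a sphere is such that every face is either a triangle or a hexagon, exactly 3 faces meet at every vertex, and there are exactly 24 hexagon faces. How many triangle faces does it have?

4

Let x be the number of triangles; then F = 24 + x.
Edge–face incidences: 2E = 6·24 + 3·x = 144 + 3x.
Every vertex has degree 3, so 3V = 2E.
Euler: V − E + F = 2 ⇒ (2E)/3 − E + (24 + x) = 2.
Multiply by 6: 2·(2E) − 3·(2E) + 6·(24 + x) = 12, i.e. 144 + 6x − (144 + 3x) = 12.
Collecting terms: 3x = 12, so x = 4.
Then 2E = 144 + 3·4 = 156, so E = 78, V = 2E/3 = 52, F = 24 + 4 = 28.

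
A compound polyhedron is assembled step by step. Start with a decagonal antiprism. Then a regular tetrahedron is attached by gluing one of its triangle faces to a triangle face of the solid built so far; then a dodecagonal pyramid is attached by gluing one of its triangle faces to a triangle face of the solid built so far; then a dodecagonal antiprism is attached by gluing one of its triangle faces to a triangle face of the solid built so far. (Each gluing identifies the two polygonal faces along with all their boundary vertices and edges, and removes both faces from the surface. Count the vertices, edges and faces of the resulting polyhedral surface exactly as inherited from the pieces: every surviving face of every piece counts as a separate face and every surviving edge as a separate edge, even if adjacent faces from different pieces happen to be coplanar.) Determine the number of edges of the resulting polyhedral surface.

109

A decagonal antiprism: V=20, E=40, F=22.
Attach a regular tetrahedron (V=4, E=6, F=4) along a 3-gon: merge 3 vertices and 3 edges, delete both glued faces → V=21, E=43, F=24.
Attach a dodecagonal pyramid (V=13, E=24, F=13) along a 3-gon: merge 3 vertices and 3 edges, delete both glued faces → V=31, E=64, F=35.
Attach a dodecagonal antiprism (V=24, E=48, F=26) along a 3-gon: merge 3 vertices and 3 edges, delete both glued faces → V=52, E=109, F=59.
Check: V − E + F = 52 − 109 + 59 = 2.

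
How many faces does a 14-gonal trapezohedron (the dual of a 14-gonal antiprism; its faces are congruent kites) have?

The n-trapezohedron (dual of the n-antiprism) has V = 2·14 + 2 = 30, E = 4·14 = 56, F = 2·14 = 28.
Check: V − E + F = 30 − 56 + 28 = 2.

28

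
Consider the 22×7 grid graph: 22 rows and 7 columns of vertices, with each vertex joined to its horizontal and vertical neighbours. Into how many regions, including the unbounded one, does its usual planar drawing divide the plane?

127

The grid has V = 22·7 = 154 vertices and E = 22·6 + 7·21 = 279 edges.
F = 2 − V + E = 2 − 154 + 279 = 127.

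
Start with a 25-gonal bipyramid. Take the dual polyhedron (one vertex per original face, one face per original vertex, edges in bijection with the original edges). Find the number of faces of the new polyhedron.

27

The base solid has V = 27, E = 75, F = 50.
The dual swaps V and F and preserves E: V′ = F = 50, E′ = E = 75, F′ = V = 27.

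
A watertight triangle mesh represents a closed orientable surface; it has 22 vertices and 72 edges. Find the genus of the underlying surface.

2

Every face is a triangle and each edge borders two faces, so 3F = 2·72, giving F = 48.
χ = V − E + F = 22 − 72 + 48 = -2.
For a closed orientable surface χ = 2 − 2g, so g = (2 − (-2))/2 = 2.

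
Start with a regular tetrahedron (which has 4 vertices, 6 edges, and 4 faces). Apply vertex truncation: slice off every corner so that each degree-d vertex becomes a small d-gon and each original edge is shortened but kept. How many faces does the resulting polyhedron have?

Truncation replaces each original edge-end by a new vertex, so V′ = 2E = 12.
Each original edge survives, and each old vertex of degree d contributes d new edges; summing degrees gives Σd = 2E, so E′ = E + 2E = 3E = 18.
Each original face survives and each original vertex becomes one new face: F′ = F + V = 8.

8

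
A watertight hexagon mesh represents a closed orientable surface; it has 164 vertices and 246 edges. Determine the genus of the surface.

1

Every face is a hexagon and each edge borders two faces, so 6F = 2·246, giving F = 82.
χ = V − E + F = 164 − 246 + 82 = 0.
For a closed orientable surface χ = 2 − 2g, so g = (2 − (0))/2 = 1.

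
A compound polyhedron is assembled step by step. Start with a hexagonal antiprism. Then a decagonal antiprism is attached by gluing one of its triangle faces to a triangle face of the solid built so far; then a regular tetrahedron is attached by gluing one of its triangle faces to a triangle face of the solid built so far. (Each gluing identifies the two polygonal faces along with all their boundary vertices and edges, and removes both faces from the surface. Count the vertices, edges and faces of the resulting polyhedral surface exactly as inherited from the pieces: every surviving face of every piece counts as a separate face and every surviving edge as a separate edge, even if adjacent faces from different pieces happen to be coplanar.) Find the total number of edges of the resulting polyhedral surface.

64

A hexagonal antiprism: V=12, E=24, F=14.
Attach a decagonal antiprism (V=20, E=40, F=22) along a 3-gon: merge 3 vertices and 3 edges, delete both glued faces → V=29, E=61, F=34.
Attach a regular tetrahedron (V=4, E=6, F=4) along a 3-gon: merge 3 vertices and 3 edges, delete both glued faces → V=30, E=64, F=36.
Check: V − E + F = 30 − 64 + 36 = 2.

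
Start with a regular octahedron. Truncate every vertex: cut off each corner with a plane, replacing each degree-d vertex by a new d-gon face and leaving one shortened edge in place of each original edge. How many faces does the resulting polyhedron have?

The base solid has V = 6, E = 12, F = 8.
Truncation replaces each original edge-end by a new vertex, so V′ = 2E = 24.
Each original edge survives, and each old vertex of degree d contributes d new edges; summing degrees gives Σd = 2E, so E′ = E + 2E = 3E = 36.
Each original face survives and each original vertex becomes one new face: F′ = F + V = 14.

14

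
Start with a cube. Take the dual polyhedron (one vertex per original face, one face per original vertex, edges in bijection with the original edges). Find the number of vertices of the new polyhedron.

6

The base solid has V = 8, E = 12, F = 6.
The dual swaps V and F and preserves E: V′ = F = 6, E′ = E = 12, F′ = V = 8.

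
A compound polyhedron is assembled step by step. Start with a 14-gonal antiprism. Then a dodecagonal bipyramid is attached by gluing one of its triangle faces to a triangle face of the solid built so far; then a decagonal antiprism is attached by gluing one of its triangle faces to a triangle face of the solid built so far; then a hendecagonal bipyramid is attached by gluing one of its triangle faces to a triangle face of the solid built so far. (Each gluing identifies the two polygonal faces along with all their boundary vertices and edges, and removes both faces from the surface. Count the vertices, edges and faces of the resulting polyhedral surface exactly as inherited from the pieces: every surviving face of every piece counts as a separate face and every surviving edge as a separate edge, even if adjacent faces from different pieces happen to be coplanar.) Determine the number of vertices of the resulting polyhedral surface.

A 14-gonal antiprism: V=28, E=56, F=30.
Attach a dodecagonal bipyramid (V=14, E=36, F=24) along a 3-gon: merge 3 vertices and 3 edges, delete both glued faces → V=39, E=89, F=52.
Attach a decagonal antiprism (V=20, E=40, F=22) along a 3-gon: merge 3 vertices and 3 edges, delete both glued faces → V=56, E=126, F=72.
Attach a hendecagonal bipyramid (V=13, E=33, F=22) along a 3-gon: merge 3 vertices and 3 edges, delete both glued faces → V=66, E=156, F=92.
Check: V − E + F = 66 − 156 + 92 = 2.

66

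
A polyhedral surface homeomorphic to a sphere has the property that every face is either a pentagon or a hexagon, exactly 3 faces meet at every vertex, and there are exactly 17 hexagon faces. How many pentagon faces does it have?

12

Let x be the number of pentagons; then F = 17 + x.
Edge–face incidences: 2E = 6·17 + 5·x = 102 + 5x.
Every vertex has degree 3, so 3V = 2E.
Euler: V − E + F = 2 ⇒ (2E)/3 − E + (17 + x) = 2.
Multiply by 6: 2·(2E) − 3·(2E) + 6·(17 + x) = 12, i.e. 102 + 6x − (102 + 5x) = 12.
Collecting terms: x = 12.
Then 2E = 102 + 5·12 = 162, so E = 81, V = 2E/3 = 54, F = 17 + 12 = 29.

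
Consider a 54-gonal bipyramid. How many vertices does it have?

56

A bipyramid over an n-gon has 2n triangular faces and n + 2 vertices: V = 54 + 2 = 56, E = 3·54 = 162, F = 2·54 = 108.
Check: V − E + F = 56 − 162 + 108 = 2.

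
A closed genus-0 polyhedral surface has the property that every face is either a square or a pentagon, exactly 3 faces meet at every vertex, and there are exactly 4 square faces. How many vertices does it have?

12

Let x be the number of pentagons; then F = 4 + x.
Edge–face incidences: 2E = 4·4 + 5·x = 16 + 5x.
Every vertex has degree 3, so 3V = 2E.
Euler: V − E + F = 2 ⇒ (2E)/3 − E + (4 + x) = 2.
Multiply by 6: 2·(2E) − 3·(2E) + 6·(4 + x) = 12, i.e. 24 + 6x − (16 + 5x) = 12.
Collecting terms: x + 8 = 12, so x = 4.
Then 2E = 16 + 5·4 = 36, so E = 18, V = 2E/3 = 12, F = 4 + 4 = 8.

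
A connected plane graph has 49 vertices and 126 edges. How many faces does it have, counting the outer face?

Euler's formula for a connected plane graph: V − E + F = 2, so F = 2 − 49 + 126 = 79.

79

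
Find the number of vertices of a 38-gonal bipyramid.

40

A bipyramid over an n-gon has 2n triangular faces and n + 2 vertices: V = 38 + 2 = 40, E = 3·38 = 114, F = 2·38 = 76.
Check: V − E + F = 40 − 114 + 76 = 2.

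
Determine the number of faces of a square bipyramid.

A bipyramid over an n-gon has 2n triangular faces and n + 2 vertices: V = 4 + 2 = 6, E = 3·4 = 12, F = 2·4 = 8.
Check: V − E + F = 6 − 12 + 8 = 2.

8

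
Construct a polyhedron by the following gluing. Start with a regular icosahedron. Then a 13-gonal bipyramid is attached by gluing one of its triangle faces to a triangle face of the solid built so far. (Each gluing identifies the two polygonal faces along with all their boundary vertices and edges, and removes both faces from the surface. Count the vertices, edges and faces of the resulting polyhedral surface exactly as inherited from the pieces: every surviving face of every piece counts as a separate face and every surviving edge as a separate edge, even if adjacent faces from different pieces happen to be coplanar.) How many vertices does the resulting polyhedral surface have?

A regular icosahedron: V=12, E=30, F=20.
Attach a 13-gonal bipyramid (V=15, E=39, F=26) along a 3-gon: merge 3 vertices and 3 edges, delete both glued faces → V=24, E=66, F=44.
Check: V − E + F = 24 − 66 + 44 = 2.

24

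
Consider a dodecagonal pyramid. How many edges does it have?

24

A pyramid on an n-gon base has one n-gon and n triangles: V = 12 + 1 = 13, E = 2·12 = 24, F = 12 + 1 = 13.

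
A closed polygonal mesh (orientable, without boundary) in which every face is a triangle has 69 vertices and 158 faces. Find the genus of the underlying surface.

6

Every face is a triangle, so 2E = 3·158 = 474, giving E = 237.
χ = V − E + F = 69 − 237 + 158 = -10.
For a closed orientable surface χ = 2 − 2g, so g = (2 − (-10))/2 = 6.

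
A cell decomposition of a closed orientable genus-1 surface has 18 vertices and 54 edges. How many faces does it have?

For a closed orientable surface of genus 1, χ = 2 − 2·1 = 0.
F = 0 − V + E = 0 − 18 + 54 = 36.

36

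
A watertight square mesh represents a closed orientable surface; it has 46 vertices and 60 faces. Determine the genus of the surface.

Every face is a square, so 2E = 4·60 = 240, giving E = 120.
χ = V − E + F = 46 − 120 + 60 = -14.
For a closed orientable surface χ = 2 − 2g, so g = (2 − (-14))/2 = 8.

8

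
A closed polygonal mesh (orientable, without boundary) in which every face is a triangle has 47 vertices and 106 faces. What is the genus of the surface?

4

Every face is a triangle, so 2E = 3·106 = 318, giving E = 159.
χ = V − E + F = 47 − 159 + 106 = -6.
For a closed orientable surface χ = 2 − 2g, so g = (2 − (-6))/2 = 4.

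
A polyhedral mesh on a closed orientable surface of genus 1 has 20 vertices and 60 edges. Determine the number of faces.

For a closed orientable surface of genus 1, χ = 2 − 2·1 = 0.
F = 0 − V + E = 0 − 20 + 60 = 40.

40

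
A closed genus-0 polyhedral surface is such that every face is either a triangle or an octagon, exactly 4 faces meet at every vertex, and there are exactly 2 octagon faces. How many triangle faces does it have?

Let x be the number of triangles; then F = 2 + x.
Edge–face incidences: 2E = 8·2 + 3·x = 16 + 3x.
Every vertex has degree 4, so 4V = 2E.
Euler: V − E + F = 2 ⇒ (2E)/4 − E + (2 + x) = 2.
Multiply by 8: 2·(2E) − 4·(2E) + 8·(2 + x) = 16, i.e. 16 + 8x − 2·(16 + 3x) = 16.
Collecting terms: 2x − 16 = 16, so 2x = 32, so x = 16.
Then 2E = 16 + 3·16 = 64, so E = 32, V = 2E/4 = 16, F = 2 + 16 = 18.

16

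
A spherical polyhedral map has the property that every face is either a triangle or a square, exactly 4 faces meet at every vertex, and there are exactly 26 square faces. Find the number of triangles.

8

Let x be the number of triangles; then F = 26 + x.
Edge–face incidences: 2E = 4·26 + 3·x = 104 + 3x.
Every vertex has degree 4, so 4V = 2E.
Euler: V − E + F = 2 ⇒ (2E)/4 − E + (26 + x) = 2.
Multiply by 8: 2·(2E) − 4·(2E) + 8·(26 + x) = 16, i.e. 208 + 8x − 2·(104 + 3x) = 16.
Collecting terms: 2x = 16, so x = 8.
Then 2E = 104 + 3·8 = 128, so E = 64, V = 2E/4 = 32, F = 26 + 8 = 34.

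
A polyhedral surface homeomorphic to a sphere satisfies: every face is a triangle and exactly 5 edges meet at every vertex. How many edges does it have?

30

Each face has 3 edges and each edge borders two faces, so 2E = 3F.
Each vertex has degree 5, so 5V = 2E and hence V = 3F/5.
Euler: V − E + F = 2 ⇒ (3F/5) − (3F/2) + F = 2.
Multiply by 10: (6 − 15 + 10)F = 20, i.e. 1F = 20.
So F = 20, E = 3·20/2 = 30, V = 3·20/5 = 12.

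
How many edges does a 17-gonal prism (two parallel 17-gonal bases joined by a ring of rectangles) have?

A prism on an n-gon has two n-gon bases and n rectangular sides: V = 2·17 = 34, E = 3·17 = 51, F = 17 + 2 = 19.
Check: V − E + F = 34 − 51 + 19 = 2.

51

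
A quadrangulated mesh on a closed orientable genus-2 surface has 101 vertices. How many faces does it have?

χ = 2 − 2·2 = -2, and every face is a square so 4F = 2E.
V − E + F = -2 with E = 4F/2 gives 101 − (4/2 − 1)·F = -2, so F = 103 and E = 206.

103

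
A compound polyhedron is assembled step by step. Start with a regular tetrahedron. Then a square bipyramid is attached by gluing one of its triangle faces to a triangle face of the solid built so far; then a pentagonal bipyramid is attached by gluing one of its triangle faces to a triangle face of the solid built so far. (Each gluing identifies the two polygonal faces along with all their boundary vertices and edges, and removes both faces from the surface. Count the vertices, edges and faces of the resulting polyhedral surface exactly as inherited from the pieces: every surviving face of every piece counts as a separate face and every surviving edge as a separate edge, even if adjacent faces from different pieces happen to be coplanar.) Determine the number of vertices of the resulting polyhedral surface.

11

A regular tetrahedron: V=4, E=6, F=4.
Attach a square bipyramid (V=6, E=12, F=8) along a 3-gon: merge 3 vertices and 3 edges, delete both glued faces → V=7, E=15, F=10.
Attach a pentagonal bipyramid (V=7, E=15, F=10) along a 3-gon: merge 3 vertices and 3 edges, delete both glued faces → V=11, E=27, F=18.
Check: V − E + F = 11 − 27 + 18 = 2.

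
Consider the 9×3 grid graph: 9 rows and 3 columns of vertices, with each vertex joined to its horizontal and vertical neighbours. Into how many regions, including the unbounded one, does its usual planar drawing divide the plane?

17

The grid has V = 9·3 = 27 vertices and E = 9·2 + 3·8 = 42 edges.
F = 2 − V + E = 2 − 27 + 42 = 17.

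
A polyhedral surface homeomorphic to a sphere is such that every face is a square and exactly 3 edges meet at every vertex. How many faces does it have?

Each face has 4 edges and each edge borders two faces, so 2E = 4F.
Each vertex has degree 3, so 3V = 2E and hence V = 4F/3.
Euler: V − E + F = 2 ⇒ (4F/3) − (4F/2) + F = 2.
Multiply by 6: (8 − 12 + 6)F = 12, i.e. 2F = 12.
So F = 6, E = 4·6/2 = 12, V = 4·6/3 = 8.

6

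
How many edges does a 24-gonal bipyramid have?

A bipyramid over an n-gon has 2n triangular faces and n + 2 vertices: V = 24 + 2 = 26, E = 3·24 = 72, F = 2·24 = 48.

72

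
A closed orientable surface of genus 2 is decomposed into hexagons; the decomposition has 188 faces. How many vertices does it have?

374

χ = 2 − 2·2 = -2, and every face is a hexagon so 6F = 2E.
E = 6·188/2 = 564. Then V = -2 + E − F = -2 + 564 − 188 = 374.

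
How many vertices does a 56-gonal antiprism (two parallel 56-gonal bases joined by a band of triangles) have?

An antiprism on an n-gon has two n-gon caps and 2n triangles: V = 2·56 = 112, E = 4·56 = 224, F = 2·56 + 2 = 114.

112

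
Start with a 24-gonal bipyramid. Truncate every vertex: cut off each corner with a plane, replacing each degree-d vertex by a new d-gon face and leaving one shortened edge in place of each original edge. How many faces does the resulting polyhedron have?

74

The base solid has V = 26, E = 72, F = 48.
Truncation replaces each original edge-end by a new vertex, so V′ = 2E = 144.
Each original edge survives, and each old vertex of degree d contributes d new edges; summing degrees gives Σd = 2E, so E′ = E + 2E = 3E = 216.
Each original face survives and each original vertex becomes one new face: F′ = F + V = 74.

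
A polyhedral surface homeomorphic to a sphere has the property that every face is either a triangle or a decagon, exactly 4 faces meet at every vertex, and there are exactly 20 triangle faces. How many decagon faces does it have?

Let x be the number of decagons; then F = 20 + x.
Edge–face incidences: 2E = 3·20 + 10·x = 60 + 10x.
Every vertex has degree 4, so 4V = 2E.
Euler: V − E + F = 2 ⇒ (2E)/4 − E + (20 + x) = 2.
Multiply by 8: 2·(2E) − 4·(2E) + 8·(20 + x) = 16, i.e. 160 + 8x − 2·(60 + 10x) = 16.
Collecting terms: −12x + 40 = 16, so −12x = −24, so x = 2.
Then 2E = 60 + 10·2 = 80, so E = 40, V = 2E/4 = 20, F = 20 + 2 = 22.

2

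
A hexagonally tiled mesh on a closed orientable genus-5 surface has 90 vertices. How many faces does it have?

χ = 2 − 2·5 = -8, and every face is a hexagon so 6F = 2E.
V − E + F = -8 with E = 6F/2 gives 90 − (6/2 − 1)·F = -8, so F = 49 and E = 147.

49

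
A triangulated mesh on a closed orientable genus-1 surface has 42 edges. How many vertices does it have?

14

χ = 2 − 2·1 = 0, and every face is a triangle so 3F = 2E.
F = 2E/3 = 28. Then V = 0 + E − F = 0 + 42 − 28 = 14.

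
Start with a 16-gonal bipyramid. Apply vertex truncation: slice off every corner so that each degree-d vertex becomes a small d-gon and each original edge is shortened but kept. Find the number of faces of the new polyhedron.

50

The base solid has V = 18, E = 48, F = 32.
Truncation replaces each original edge-end by a new vertex, so V′ = 2E = 96.
Each original edge survives, and each old vertex of degree d contributes d new edges; summing degrees gives Σd = 2E, so E′ = E + 2E = 3E = 144.
Each original face survives and each original vertex becomes one new face: F′ = F + V = 50.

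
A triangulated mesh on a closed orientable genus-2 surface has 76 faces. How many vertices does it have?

χ = 2 − 2·2 = -2, and every face is a triangle so 3F = 2E.
E = 3·76/2 = 114. Then V = -2 + E − F = -2 + 114 − 76 = 36.

36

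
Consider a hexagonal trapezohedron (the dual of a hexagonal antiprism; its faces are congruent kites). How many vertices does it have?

The n-trapezohedron (dual of the n-antiprism) has V = 2·6 + 2 = 14, E = 4·6 = 24, F = 2·6 = 12.

14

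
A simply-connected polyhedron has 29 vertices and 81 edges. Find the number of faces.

54

Here V − E + F = 2.
F = 2 − V + E = 2 − 29 + 81 = 54.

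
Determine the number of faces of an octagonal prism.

A prism on an n-gon has two n-gon bases and n rectangular sides: V = 2·8 = 16, E = 3·8 = 24, F = 8 + 2 = 10.
Check: V − E + F = 16 − 24 + 10 = 2.

10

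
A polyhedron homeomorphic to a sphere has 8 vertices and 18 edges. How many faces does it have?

Here V − E + F = 2.
F = 2 − V + E = 2 − 8 + 18 = 12.

12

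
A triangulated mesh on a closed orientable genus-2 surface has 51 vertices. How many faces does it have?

106

χ = 2 − 2·2 = -2, and every face is a triangle so 3F = 2E.
V − E + F = -2 with E = 3F/2 gives 51 − (3/2 − 1)·F = -2, so F = 106 and E = 159.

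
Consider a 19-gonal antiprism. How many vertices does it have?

38

An antiprism on an n-gon has two n-gon caps and 2n triangles: V = 2·19 = 38, E = 4·19 = 76, F = 2·19 + 2 = 40.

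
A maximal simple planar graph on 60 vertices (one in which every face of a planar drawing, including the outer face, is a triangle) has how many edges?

In a plane triangulation 3F = 2E and V − E + F = 2, so E = 3V − 6 = 3·60 − 6 = 174.

174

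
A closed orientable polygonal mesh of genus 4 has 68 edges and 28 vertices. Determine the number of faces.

For a closed orientable surface of genus 4, χ = 2 − 2·4 = -6.
F = -6 − V + E = -6 − 28 + 68 = 34.

34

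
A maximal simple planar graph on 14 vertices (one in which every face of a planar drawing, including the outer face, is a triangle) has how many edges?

In a plane triangulation 3F = 2E and V − E + F = 2, so E = 3V − 6 = 3·14 − 6 = 36.

36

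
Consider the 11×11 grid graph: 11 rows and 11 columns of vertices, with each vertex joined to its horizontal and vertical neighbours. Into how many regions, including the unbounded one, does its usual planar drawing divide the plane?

101

The grid has V = 11·11 = 121 vertices and E = 11·10 + 11·10 = 220 edges.
F = 2 − V + E = 2 − 121 + 220 = 101.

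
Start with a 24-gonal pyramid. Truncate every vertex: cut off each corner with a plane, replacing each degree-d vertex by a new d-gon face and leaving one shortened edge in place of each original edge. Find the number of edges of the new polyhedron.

The base solid has V = 25, E = 48, F = 25.
Truncation replaces each original edge-end by a new vertex, so V′ = 2E = 96.
Each original edge survives, and each old vertex of degree d contributes d new edges; summing degrees gives Σd = 2E, so E′ = E + 2E = 3E = 144.
Each original face survives and each original vertex becomes one new face: F′ = F + V = 50.

144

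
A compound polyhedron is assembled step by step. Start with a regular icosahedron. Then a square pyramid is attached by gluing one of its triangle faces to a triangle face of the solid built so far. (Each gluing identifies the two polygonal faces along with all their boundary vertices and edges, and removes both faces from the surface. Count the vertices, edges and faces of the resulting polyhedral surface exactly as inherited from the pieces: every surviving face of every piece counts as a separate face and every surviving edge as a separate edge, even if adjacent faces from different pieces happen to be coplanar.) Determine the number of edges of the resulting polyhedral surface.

A regular icosahedron: V=12, E=30, F=20.
Attach a square pyramid (V=5, E=8, F=5) along a 3-gon: merge 3 vertices and 3 edges, delete both glued faces → V=14, E=35, F=23.
Check: V − E + F = 14 − 35 + 23 = 2.

35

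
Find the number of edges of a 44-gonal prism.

132

A prism on an n-gon has two n-gon bases and n rectangular sides: V = 2·44 = 88, E = 3·44 = 132, F = 44 + 2 = 46.
Check: V − E + F = 88 − 132 + 46 = 2.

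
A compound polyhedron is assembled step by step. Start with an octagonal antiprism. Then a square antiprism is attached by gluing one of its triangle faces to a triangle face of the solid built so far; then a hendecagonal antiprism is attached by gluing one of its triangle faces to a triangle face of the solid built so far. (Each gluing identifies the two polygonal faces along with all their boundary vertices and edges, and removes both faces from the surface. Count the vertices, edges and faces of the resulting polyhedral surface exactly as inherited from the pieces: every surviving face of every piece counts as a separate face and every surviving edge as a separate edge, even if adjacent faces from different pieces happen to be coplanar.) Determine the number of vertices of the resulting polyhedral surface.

40

An octagonal antiprism: V=16, E=32, F=18.
Attach a square antiprism (V=8, E=16, F=10) along a 3-gon: merge 3 vertices and 3 edges, delete both glued faces → V=21, E=45, F=26.
Attach a hendecagonal antiprism (V=22, E=44, F=24) along a 3-gon: merge 3 vertices and 3 edges, delete both glued faces → V=40, E=86, F=48.
Check: V − E + F = 40 − 86 + 48 = 2.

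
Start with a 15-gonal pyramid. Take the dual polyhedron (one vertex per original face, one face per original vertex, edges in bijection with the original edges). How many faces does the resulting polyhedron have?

The base solid has V = 16, E = 30, F = 16.
The dual swaps V and F and preserves E: V′ = F = 16, E′ = E = 30, F′ = V = 16.

16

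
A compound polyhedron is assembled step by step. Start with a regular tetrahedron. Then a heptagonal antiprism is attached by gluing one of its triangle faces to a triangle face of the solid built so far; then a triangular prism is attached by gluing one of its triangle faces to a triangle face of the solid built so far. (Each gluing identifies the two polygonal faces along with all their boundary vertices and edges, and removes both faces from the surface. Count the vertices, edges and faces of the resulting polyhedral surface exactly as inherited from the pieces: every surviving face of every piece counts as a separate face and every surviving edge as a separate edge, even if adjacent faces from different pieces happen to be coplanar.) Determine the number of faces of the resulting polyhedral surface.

A regular tetrahedron: V=4, E=6, F=4.
Attach a heptagonal antiprism (V=14, E=28, F=16) along a 3-gon: merge 3 vertices and 3 edges, delete both glued faces → V=15, E=31, F=18.
Attach a triangular prism (V=6, E=9, F=5) along a 3-gon: merge 3 vertices and 3 edges, delete both glued faces → V=18, E=37, F=21.
Check: V − E + F = 18 − 37 + 21 = 2.

21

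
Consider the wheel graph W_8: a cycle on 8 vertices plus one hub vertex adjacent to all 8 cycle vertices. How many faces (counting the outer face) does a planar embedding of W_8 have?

W_8 has V = 8 + 1 = 9 vertices and E = 2·8 = 16 edges.
By Euler's formula F = 2 − V + E = 2 − 9 + 16 = 9.

9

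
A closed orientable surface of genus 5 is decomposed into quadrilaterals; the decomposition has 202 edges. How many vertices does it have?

χ = 2 − 2·5 = -8, and every face is a square so 4F = 2E.
F = 2E/4 = 101. Then V = -8 + E − F = -8 + 202 − 101 = 93.

93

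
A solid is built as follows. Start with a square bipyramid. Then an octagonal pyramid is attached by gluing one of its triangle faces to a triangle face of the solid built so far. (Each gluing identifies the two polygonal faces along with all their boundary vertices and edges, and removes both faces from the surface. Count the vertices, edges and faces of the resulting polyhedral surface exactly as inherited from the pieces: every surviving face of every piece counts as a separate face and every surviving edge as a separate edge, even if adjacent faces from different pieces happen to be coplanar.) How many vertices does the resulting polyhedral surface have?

A square bipyramid: V=6, E=12, F=8.
Attach an octagonal pyramid (V=9, E=16, F=9) along a 3-gon: merge 3 vertices and 3 edges, delete both glued faces → V=12, E=25, F=15.
Check: V − E + F = 12 − 25 + 15 = 2.

12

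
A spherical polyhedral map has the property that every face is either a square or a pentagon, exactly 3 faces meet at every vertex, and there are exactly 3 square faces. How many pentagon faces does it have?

Let x be the number of pentagons; then F = 3 + x.
Edge–face incidences: 2E = 4·3 + 5·x = 12 + 5x.
Every vertex has degree 3, so 3V = 2E.
Euler: V − E + F = 2 ⇒ (2E)/3 − E + (3 + x) = 2.
Multiply by 6: 2·(2E) − 3·(2E) + 6·(3 + x) = 12, i.e. 18 + 6x − (12 + 5x) = 12.
Collecting terms: x + 6 = 12, so x = 6.
Then 2E = 12 + 5·6 = 42, so E = 21, V = 2E/3 = 14, F = 3 + 6 = 9.

6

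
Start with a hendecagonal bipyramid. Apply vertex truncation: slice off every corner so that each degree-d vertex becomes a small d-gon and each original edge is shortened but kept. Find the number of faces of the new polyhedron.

The base solid has V = 13, E = 33, F = 22.
Truncation replaces each original edge-end by a new vertex, so V′ = 2E = 66.
Each original edge survives, and each old vertex of degree d contributes d new edges; summing degrees gives Σd = 2E, so E′ = E + 2E = 3E = 99.
Each original face survives and each original vertex becomes one new face: F′ = F + V = 35.

35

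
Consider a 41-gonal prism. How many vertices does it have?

82

A prism on an n-gon has two n-gon bases and n rectangular sides: V = 2·41 = 82, E = 3·41 = 123, F = 41 + 2 = 43.
Check: V − E + F = 82 − 123 + 43 = 2.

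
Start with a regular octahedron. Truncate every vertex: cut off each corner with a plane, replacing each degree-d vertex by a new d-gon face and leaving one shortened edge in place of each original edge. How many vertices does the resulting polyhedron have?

The base solid has V = 6, E = 12, F = 8.
Truncation replaces each original edge-end by a new vertex, so V′ = 2E = 24.
Each original edge survives, and each old vertex of degree d contributes d new edges; summing degrees gives Σd = 2E, so E′ = E + 2E = 3E = 36.
Each original face survives and each original vertex becomes one new face: F′ = F + V = 14.

24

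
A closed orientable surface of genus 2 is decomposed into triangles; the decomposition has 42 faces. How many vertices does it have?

χ = 2 − 2·2 = -2, and every face is a triangle so 3F = 2E.
E = 3·42/2 = 63. Then V = -2 + E − F = -2 + 63 − 42 = 19.

19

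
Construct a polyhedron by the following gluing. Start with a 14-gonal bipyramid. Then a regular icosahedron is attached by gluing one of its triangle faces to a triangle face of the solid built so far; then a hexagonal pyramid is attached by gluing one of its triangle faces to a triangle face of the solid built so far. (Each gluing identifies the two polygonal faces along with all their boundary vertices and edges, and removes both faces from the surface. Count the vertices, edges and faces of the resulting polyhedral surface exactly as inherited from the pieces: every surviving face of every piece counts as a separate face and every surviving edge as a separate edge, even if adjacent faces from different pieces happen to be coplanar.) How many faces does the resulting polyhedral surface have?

51

A 14-gonal bipyramid: V=16, E=42, F=28.
Attach a regular icosahedron (V=12, E=30, F=20) along a 3-gon: merge 3 vertices and 3 edges, delete both glued faces → V=25, E=69, F=46.
Attach a hexagonal pyramid (V=7, E=12, F=7) along a 3-gon: merge 3 vertices and 3 edges, delete both glued faces → V=29, E=78, F=51.
Check: V − E + F = 29 − 78 + 51 = 2.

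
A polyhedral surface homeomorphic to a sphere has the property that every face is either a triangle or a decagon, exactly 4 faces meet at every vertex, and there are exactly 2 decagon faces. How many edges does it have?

Let x be the number of triangles; then F = 2 + x.
Edge–face incidences: 2E = 10·2 + 3·x = 20 + 3x.
Every vertex has degree 4, so 4V = 2E.
Euler: V − E + F = 2 ⇒ (2E)/4 − E + (2 + x) = 2.
Multiply by 8: 2·(2E) − 4·(2E) + 8·(2 + x) = 16, i.e. 16 + 8x − 2·(20 + 3x) = 16.
Collecting terms: 2x − 24 = 16, so 2x = 40, so x = 20.
Then 2E = 20 + 3·20 = 80, so E = 40, V = 2E/4 = 20, F = 2 + 20 = 22.

40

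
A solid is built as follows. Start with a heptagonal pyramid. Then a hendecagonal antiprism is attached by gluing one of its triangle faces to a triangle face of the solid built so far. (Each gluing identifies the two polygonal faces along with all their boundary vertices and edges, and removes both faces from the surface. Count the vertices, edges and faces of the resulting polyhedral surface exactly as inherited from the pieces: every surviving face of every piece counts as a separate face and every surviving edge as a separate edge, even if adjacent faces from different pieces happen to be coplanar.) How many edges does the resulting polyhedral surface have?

55

A heptagonal pyramid: V=8, E=14, F=8.
Attach a hendecagonal antiprism (V=22, E=44, F=24) along a 3-gon: merge 3 vertices and 3 edges, delete both glued faces → V=27, E=55, F=30.
Check: V − E + F = 27 − 55 + 30 = 2.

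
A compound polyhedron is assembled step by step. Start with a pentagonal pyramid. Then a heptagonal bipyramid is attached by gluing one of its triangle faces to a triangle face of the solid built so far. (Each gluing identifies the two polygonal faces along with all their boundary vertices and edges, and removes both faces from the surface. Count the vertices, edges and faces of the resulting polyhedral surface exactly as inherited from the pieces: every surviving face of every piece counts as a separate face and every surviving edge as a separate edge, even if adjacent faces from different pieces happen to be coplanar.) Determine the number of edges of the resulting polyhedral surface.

28

A pentagonal pyramid: V=6, E=10, F=6.
Attach a heptagonal bipyramid (V=9, E=21, F=14) along a 3-gon: merge 3 vertices and 3 edges, delete both glued faces → V=12, E=28, F=18.
Check: V − E + F = 12 − 28 + 18 = 2.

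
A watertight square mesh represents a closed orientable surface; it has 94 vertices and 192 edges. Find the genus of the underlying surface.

Every face is a square and each edge borders two faces, so 4F = 2·192, giving F = 96.
χ = V − E + F = 94 − 192 + 96 = -2.
For a closed orientable surface χ = 2 − 2g, so g = (2 − (-2))/2 = 2.

2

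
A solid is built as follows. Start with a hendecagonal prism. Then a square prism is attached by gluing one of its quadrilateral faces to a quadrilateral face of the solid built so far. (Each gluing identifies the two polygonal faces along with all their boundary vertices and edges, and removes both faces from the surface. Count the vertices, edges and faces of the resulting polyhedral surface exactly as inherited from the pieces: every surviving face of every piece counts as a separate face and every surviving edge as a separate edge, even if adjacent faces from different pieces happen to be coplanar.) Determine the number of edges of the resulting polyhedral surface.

A hendecagonal prism: V=22, E=33, F=13.
Attach a square prism (V=8, E=12, F=6) along a 4-gon: merge 4 vertices and 4 edges, delete both glued faces → V=26, E=41, F=17.
Check: V − E + F = 26 − 41 + 17 = 2.

41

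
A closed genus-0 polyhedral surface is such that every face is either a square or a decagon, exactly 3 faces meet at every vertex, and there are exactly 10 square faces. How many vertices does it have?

Let x be the number of decagons; then F = 10 + x.
Edge–face incidences: 2E = 4·10 + 10·x = 40 + 10x.
Every vertex has degree 3, so 3V = 2E.
Euler: V − E + F = 2 ⇒ (2E)/3 − E + (10 + x) = 2.
Multiply by 6: 2·(2E) − 3·(2E) + 6·(10 + x) = 12, i.e. 60 + 6x − (40 + 10x) = 12.
Collecting terms: −4x + 20 = 12, so −4x = −8, so x = 2.
Then 2E = 40 + 10·2 = 60, so E = 30, V = 2E/3 = 20, F = 10 + 2 = 12.

20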